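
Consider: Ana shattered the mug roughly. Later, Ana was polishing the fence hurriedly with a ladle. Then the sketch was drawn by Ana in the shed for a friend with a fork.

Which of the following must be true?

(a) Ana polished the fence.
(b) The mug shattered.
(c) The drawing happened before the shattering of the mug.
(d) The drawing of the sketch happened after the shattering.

(a), (b), (d)

(a) Entailed — 'polish' is an activity; 'was polishing' entails that some polishing happened, so 'polished' holds.
(b) Entailed — 'Ana shattered the mug' is causative; it entails the inchoative 'the mug shattered'.
(c) Not entailed — the narrative places the shattering before the drawing, not after.
(d) Entailed — the narrative places the shattering before the drawing.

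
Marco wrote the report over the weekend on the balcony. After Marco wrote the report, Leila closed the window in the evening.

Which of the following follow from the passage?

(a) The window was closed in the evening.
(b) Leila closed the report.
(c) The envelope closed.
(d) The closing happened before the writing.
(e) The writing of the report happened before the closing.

(a) Entailed — every conjunct here is already in the original closing event.
(b) Not entailed — Leila closed the window, not the report; the report belongs to the writing event.
(c) Not entailed — the window is what closed, not the envelope.
(d) Not entailed — the narrative places the writing before the closing, not after.
(e) Entailed — the narrative places the writing before the closing.

(a), (e)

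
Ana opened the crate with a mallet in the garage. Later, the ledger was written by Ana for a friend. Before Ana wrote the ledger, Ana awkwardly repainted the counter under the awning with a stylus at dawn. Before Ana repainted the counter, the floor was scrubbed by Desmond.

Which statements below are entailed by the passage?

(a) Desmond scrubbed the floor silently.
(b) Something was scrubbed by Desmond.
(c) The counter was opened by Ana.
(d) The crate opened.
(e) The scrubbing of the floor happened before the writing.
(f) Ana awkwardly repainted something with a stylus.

(b), (d), (e), (f)

(a) Not entailed — 'silently' adds information not in the original event.
(b) Entailed — every conjunct here is already in the original scrubbing event.
(c) Not entailed — Ana opened the crate, not the counter; the counter belongs to the repainting event.
(d) Entailed — 'Ana opened the crate' is causative; it entails the inchoative 'the crate opened'.
(e) Entailed — the narrative places the scrubbing before the writing.
(f) Entailed — every conjunct here is already in the original repainting event.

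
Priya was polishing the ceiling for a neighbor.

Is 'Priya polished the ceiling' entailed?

yes

'polish' is atelic; if Priya was polishing the ceiling, then Priya polished the ceiling (for some time).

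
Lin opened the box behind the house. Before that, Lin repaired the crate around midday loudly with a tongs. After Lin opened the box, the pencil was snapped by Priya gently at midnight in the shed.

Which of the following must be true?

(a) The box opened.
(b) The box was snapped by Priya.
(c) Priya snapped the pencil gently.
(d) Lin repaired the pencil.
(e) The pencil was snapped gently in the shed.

(a) Entailed — 'Lin opened the box' is causative; it entails the inchoative 'the box opened'.
(b) Not entailed — Priya snapped the pencil, not the box; the box belongs to the opening event.
(c) Entailed — every conjunct here is already in the original snapping event.
(d) Not entailed — Lin repaired the crate, not the pencil; the pencil belongs to the snapping event.
(e) Entailed — every conjunct here is already in the original snapping event.

(a), (c), (e)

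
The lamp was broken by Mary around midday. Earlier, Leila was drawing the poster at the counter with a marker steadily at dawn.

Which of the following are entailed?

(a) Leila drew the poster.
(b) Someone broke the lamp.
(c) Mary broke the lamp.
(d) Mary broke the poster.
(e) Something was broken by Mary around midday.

(a) Not entailed — 'was drawing' is progressive on an accomplishment; it does not entail the completed 'drew'.
(b) Entailed — this follows by dropping conjuncts from the breaking event's description.
(c) Entailed — the original entails any weakening of itself; this just drops 'around midday'.
(d) Not entailed — Mary broke the lamp, not the poster; the poster belongs to the drawing event.
(e) Entailed — every conjunct here is already in the original breaking event.

(b), (c), (e)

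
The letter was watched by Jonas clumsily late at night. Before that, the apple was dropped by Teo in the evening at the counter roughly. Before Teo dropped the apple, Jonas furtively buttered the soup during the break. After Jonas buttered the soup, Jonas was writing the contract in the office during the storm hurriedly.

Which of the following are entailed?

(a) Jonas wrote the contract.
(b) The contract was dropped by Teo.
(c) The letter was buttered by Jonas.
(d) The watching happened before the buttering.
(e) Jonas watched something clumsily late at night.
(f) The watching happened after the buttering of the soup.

(e), (f)

(a) Not entailed — 'was writing' is progressive on an accomplishment; it does not entail the completed 'wrote'.
(b) Not entailed — Teo dropped the apple, not the contract; the contract belongs to the writing event.
(c) Not entailed — Jonas buttered the soup, not the letter; the letter belongs to the watching event.
(d) Not entailed — the narrative places the buttering before the watching, not after.
(e) Entailed — every conjunct here is already in the original watching event.
(f) Entailed — the narrative places the buttering before the watching.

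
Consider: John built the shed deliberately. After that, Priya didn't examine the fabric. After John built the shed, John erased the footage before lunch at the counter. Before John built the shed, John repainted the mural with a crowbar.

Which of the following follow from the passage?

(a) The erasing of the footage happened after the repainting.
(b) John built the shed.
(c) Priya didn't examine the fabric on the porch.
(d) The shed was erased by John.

(a) Entailed — the narrative places the repainting before the erasing.
(b) Entailed — the original entails any weakening of itself; this just drops 'deliberately'.
(c) Entailed — under negation, adding a further restriction is entailed: if no such examining event occurred, none occurred on the porch either.
(d) Not entailed — John erased the footage, not the shed; the shed belongs to the building event.

(a), (b), (c)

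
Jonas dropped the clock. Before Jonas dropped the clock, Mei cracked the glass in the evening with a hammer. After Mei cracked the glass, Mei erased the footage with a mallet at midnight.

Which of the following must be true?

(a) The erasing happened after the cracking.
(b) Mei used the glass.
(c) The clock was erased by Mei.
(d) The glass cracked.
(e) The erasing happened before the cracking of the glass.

(a), (d)

(a) Entailed — the narrative places the cracking before the erasing.
(b) Not entailed — the glass is the patient, not an instrument — Mei used a hammer.
(c) Not entailed — Mei erased the footage, not the clock; the clock belongs to the dropping event.
(d) Entailed — 'Mei cracked the glass' is causative; it entails the inchoative 'the glass cracked'.
(e) Not entailed — the narrative places the cracking before the erasing, not after.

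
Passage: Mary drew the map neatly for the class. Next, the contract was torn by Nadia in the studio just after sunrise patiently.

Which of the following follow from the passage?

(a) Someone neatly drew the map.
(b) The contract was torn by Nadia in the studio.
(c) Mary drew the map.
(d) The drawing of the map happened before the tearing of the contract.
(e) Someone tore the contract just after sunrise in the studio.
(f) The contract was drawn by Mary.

(a) Entailed — dropping 'for the class' and generalizing the agent leaves a sub-description the original still satisfies.
(b) Entailed — every conjunct here is already in the original tearing event.
(c) Entailed — the original entails any weakening of itself; this just drops 'neatly', 'for the class'.
(d) Entailed — the narrative places the drawing before the tearing.
(e) Entailed — this follows by dropping conjuncts from the tearing event's description.
(f) Not entailed — Mary drew the map, not the contract; the contract belongs to the tearing event.

(a), (b), (c), (d), (e)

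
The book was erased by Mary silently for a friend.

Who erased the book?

Mary

'Mary' marks the agent of the erasing event.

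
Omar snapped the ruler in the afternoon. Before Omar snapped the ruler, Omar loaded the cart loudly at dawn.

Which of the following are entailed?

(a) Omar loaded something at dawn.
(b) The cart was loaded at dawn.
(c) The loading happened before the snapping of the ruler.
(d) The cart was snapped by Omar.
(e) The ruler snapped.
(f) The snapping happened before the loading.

(a) Entailed — the original entails any weakening of itself; this just drops 'loudly' and generalizes the patient.
(b) Entailed — this follows by dropping conjuncts from the loading event's description.
(c) Entailed — the narrative places the loading before the snapping.
(d) Not entailed — Omar snapped the ruler, not the cart; the cart belongs to the loading event.
(e) Entailed — 'Omar snapped the ruler' is causative; it entails the inchoative 'the ruler snapped'.
(f) Not entailed — the narrative places the loading before the snapping, not after.

(a), (b), (c), (e)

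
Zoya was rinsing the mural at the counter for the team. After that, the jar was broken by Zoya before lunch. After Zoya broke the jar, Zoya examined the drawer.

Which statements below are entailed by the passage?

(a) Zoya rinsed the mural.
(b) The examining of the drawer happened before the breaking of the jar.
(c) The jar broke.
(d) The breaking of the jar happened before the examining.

(a), (c), (d)

(a) Entailed — 'rinse' is an activity; 'was rinsing' entails that some rinsing happened, so 'rinsed' holds.
(b) Not entailed — the narrative places the breaking before the examining, not after.
(c) Entailed — 'Zoya broke the jar' is causative; it entails the inchoative 'the jar broke'.
(d) Entailed — the narrative places the breaking before the examining.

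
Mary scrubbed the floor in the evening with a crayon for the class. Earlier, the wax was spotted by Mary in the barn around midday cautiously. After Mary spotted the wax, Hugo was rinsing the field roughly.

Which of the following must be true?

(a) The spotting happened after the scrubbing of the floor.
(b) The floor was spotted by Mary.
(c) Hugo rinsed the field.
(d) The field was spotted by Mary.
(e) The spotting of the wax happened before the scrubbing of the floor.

(a) Not entailed — the narrative places the spotting before the scrubbing, not after.
(b) Not entailed — Mary spotted the wax, not the floor; the floor belongs to the scrubbing event.
(c) Entailed — 'rinse' is an activity; 'was rinsing' entails that some rinsing happened, so 'rinsed' holds.
(d) Not entailed — Mary spotted the wax, not the field; the field belongs to the rinsing event.
(e) Entailed — the narrative places the spotting before the scrubbing.

(c), (e)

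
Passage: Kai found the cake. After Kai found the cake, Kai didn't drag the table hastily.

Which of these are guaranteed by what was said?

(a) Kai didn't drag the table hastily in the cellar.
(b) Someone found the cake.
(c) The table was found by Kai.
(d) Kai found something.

(a), (b), (d)

(a) Entailed — under negation, adding a further restriction is entailed: if no such dragging event occurred, none occurred in the cellar either.
(b) Entailed — the original entails any weakening of itself; this just generalizes the agent.
(c) Not entailed — Kai found the cake, not the table; the table belongs to the dragging event.
(d) Entailed — every conjunct here is already in the original finding event.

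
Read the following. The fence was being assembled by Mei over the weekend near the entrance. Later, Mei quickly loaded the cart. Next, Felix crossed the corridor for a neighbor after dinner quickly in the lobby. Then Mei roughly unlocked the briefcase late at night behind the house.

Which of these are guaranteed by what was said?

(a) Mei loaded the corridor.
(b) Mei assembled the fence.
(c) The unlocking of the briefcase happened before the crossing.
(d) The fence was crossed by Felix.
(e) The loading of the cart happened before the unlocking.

(a) Not entailed — Mei loaded the cart, not the corridor; the corridor belongs to the crossing event.
(b) Not entailed — 'was assembling' is progressive on an accomplishment; it does not entail the completed 'assembled'.
(c) Not entailed — the narrative places the crossing before the unlocking, not after.
(d) Not entailed — Felix crossed the corridor, not the fence; the fence belongs to the assembling event.
(e) Entailed — the narrative places the loading before the unlocking.

(e)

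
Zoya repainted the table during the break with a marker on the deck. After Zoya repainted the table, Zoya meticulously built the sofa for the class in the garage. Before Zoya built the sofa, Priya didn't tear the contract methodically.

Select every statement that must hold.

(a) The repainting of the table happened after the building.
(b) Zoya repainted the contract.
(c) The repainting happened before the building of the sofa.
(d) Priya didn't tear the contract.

(a) Not entailed — the narrative places the repainting before the building, not after.
(b) Not entailed — Zoya repainted the table, not the contract; the contract belongs to the tearing event.
(c) Entailed — the narrative places the repainting before the building.
(d) Not entailed — dropping 'methodically' under negation is not valid — the original leaves open that Priya tore the contract some other way.

(c)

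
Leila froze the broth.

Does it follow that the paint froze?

Nothing is said about any paint; only the broth is affected.

no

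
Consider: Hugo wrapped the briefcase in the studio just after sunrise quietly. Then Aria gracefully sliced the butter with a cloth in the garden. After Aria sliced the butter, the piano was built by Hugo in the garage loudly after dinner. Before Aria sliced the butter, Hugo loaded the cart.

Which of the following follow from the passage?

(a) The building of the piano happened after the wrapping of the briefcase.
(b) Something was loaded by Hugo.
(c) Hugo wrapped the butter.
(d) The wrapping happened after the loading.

(a), (b)

(a) Entailed — the narrative places the wrapping before the building.
(b) Entailed — every conjunct here is already in the original loading event.
(c) Not entailed — Hugo wrapped the briefcase, not the butter; the butter belongs to the slicing event.
(d) Not entailed — the narrative doesn't order the loading relative to the wrapping.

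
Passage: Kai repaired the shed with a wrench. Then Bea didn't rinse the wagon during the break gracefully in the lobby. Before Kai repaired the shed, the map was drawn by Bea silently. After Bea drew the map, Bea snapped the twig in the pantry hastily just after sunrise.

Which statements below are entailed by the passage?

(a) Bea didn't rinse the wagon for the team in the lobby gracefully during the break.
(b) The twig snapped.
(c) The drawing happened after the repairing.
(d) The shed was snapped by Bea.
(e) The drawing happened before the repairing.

(a) Entailed — under negation, adding a further restriction is entailed: if no such rinsing event occurred, none occurred for the team either.
(b) Entailed — 'Bea snapped the twig' is causative; it entails the inchoative 'the twig snapped'.
(c) Not entailed — the narrative places the drawing before the repairing, not after.
(d) Not entailed — Bea snapped the twig, not the shed; the shed belongs to the repairing event.
(e) Entailed — the narrative places the drawing before the repairing.

(a), (b), (e)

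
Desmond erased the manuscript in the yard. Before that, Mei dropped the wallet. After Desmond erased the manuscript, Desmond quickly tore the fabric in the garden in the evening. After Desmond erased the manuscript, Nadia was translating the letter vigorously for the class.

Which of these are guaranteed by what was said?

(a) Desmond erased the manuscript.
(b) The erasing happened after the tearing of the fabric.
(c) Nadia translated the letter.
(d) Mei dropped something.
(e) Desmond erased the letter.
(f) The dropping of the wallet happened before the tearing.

(a), (d), (f)

(a) Entailed — dropping 'in the yard' leaves a sub-description the original still satisfies.
(b) Not entailed — the narrative places the erasing before the tearing, not after.
(c) Not entailed — 'was translating' is progressive on an accomplishment; it does not entail the completed 'translated'.
(d) Entailed — generalizing the patient leaves a sub-description the original still satisfies.
(e) Not entailed — Desmond erased the manuscript, not the letter; the letter belongs to the translating event.
(f) Entailed — the narrative places the dropping before the tearing.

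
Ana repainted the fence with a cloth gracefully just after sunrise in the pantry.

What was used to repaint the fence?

'with a cloth' marks the instrument of the repainting event.

a cloth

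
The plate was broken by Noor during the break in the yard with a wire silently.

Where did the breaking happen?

in the yard

'in the yard' marks the location of the breaking event.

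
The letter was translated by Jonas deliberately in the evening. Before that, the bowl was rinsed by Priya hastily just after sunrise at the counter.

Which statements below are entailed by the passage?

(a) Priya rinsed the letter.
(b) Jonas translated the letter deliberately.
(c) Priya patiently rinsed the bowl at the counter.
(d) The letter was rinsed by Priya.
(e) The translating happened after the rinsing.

(a) Not entailed — Priya rinsed the bowl, not the letter; the letter belongs to the translating event.
(b) Entailed — this follows by dropping conjuncts from the translating event's description.
(c) Not entailed — 'patiently' adds a manner not in (and inconsistent with) the original.
(d) Not entailed — Priya rinsed the bowl, not the letter; the letter belongs to the translating event.
(e) Entailed — the narrative places the rinsing before the translating.

(b), (e)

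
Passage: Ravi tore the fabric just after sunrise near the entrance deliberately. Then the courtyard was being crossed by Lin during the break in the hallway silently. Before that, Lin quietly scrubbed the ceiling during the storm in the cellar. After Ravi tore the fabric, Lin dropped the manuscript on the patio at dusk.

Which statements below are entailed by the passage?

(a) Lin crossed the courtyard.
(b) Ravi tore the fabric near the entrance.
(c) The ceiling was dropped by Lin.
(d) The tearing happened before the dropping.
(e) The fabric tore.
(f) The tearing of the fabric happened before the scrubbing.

(b), (d), (e)

(a) Not entailed — 'was crossing' is progressive on an accomplishment; it does not entail the completed 'crossed'.
(b) Entailed — the original entails any weakening of itself; this just drops 'deliberately', 'just after sunrise'.
(c) Not entailed — Lin dropped the manuscript, not the ceiling; the ceiling belongs to the scrubbing event.
(d) Entailed — the narrative places the tearing before the dropping.
(e) Entailed — 'Ravi tore the fabric' is causative; it entails the inchoative 'the fabric tore'.
(f) Not entailed — the narrative doesn't order the tearing relative to the scrubbing.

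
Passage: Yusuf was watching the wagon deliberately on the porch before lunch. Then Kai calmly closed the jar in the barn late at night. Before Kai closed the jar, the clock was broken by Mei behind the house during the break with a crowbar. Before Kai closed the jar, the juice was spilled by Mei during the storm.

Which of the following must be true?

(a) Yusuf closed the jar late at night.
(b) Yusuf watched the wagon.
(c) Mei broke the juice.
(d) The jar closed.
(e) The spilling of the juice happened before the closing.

(b), (d), (e)

(a) Not entailed — the passage has Kai closing the jar, not Yusuf.
(b) Entailed — 'watch' is an activity; 'was watching' entails that some watching happened, so 'watched' holds.
(c) Not entailed — Mei broke the clock, not the juice; the juice belongs to the spilling event.
(d) Entailed — 'Kai closed the jar' is causative; it entails the inchoative 'the jar closed'.
(e) Entailed — the narrative places the spilling before the closing.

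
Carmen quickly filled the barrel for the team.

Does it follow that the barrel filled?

yes

'Carmen filled the barrel' is the causative; it entails the inchoative 'the barrel filled'.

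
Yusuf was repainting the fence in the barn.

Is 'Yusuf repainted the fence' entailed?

no

'was repainting' is progressive; for an accomplishment like 'repaint the fence', it doesn't entail completion.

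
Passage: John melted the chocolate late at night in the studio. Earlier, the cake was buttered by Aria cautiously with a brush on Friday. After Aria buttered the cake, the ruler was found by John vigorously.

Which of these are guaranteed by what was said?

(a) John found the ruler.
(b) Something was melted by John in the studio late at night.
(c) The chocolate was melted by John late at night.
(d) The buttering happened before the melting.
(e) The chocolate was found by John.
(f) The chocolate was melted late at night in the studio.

(a) Entailed — this follows by dropping conjuncts from the finding event's description.
(b) Entailed — generalizing the patient leaves a sub-description the original still satisfies.
(c) Entailed — this follows by dropping conjuncts from the melting event's description.
(d) Entailed — the narrative places the buttering before the melting.
(e) Not entailed — John found the ruler, not the chocolate; the chocolate belongs to the melting event.
(f) Entailed — this follows by dropping conjuncts from the melting event's description.

(a), (b), (c), (d), (f)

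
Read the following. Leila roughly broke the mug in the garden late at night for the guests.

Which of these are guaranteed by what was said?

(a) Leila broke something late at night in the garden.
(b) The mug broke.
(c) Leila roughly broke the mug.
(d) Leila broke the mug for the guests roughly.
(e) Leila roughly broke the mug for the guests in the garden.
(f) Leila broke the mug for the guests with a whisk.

(a) Entailed — the original entails any weakening of itself; this just drops 'for the guests', 'roughly' and generalizes the patient.
(b) Entailed — 'Leila broke the mug' is causative; it entails the inchoative 'the mug broke'.
(c) Entailed — dropping 'late at night', 'for the guests', 'in the garden' leaves a sub-description the original still satisfies.
(d) Entailed — this follows by dropping conjuncts from the breaking event's description.
(e) Entailed — the original entails any weakening of itself; this just drops 'late at night'.
(f) Not entailed — 'with a whisk' adds information not in the original event.

(a), (b), (c), (d), (e)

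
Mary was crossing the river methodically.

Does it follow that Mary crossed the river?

no

'was crossing' is progressive; for an accomplishment like 'cross the river', it doesn't entail completion.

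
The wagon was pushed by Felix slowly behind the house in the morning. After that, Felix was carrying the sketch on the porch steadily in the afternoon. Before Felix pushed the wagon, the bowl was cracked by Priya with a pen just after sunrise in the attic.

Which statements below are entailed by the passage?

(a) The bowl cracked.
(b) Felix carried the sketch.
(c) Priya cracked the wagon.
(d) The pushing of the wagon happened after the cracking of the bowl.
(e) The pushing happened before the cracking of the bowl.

(a) Entailed — 'Priya cracked the bowl' is causative; it entails the inchoative 'the bowl cracked'.
(b) Entailed — 'carry' is an activity; 'was carrying' entails that some carrying happened, so 'carried' holds.
(c) Not entailed — Priya cracked the bowl, not the wagon; the wagon belongs to the pushing event.
(d) Entailed — the narrative places the cracking before the pushing.
(e) Not entailed — the narrative places the cracking before the pushing, not after.

(a), (b), (d)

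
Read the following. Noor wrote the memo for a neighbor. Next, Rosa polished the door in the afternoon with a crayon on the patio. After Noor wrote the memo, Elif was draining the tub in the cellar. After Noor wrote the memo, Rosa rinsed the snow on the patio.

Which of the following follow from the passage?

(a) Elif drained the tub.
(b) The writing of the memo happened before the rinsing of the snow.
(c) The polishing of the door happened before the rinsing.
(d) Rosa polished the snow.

(b)

(a) Not entailed — 'was draining' is progressive on an accomplishment; it does not entail the completed 'drained'.
(b) Entailed — the narrative places the writing before the rinsing.
(c) Not entailed — the narrative doesn't order the polishing relative to the rinsing.
(d) Not entailed — Rosa polished the door, not the snow; the snow belongs to the rinsing event.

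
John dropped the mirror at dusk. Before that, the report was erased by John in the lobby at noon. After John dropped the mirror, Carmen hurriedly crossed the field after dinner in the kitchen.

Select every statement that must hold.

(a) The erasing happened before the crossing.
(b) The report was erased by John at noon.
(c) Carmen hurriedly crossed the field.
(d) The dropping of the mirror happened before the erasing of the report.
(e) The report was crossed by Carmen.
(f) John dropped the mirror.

(a), (b), (c), (f)

(a) Entailed — the narrative places the erasing before the crossing.
(b) Entailed — this follows by dropping conjuncts from the erasing event's description.
(c) Entailed — dropping 'after dinner', 'in the kitchen' leaves a sub-description the original still satisfies.
(d) Not entailed — the narrative places the erasing before the dropping, not after.
(e) Not entailed — Carmen crossed the field, not the report; the report belongs to the erasing event.
(f) Entailed — the original entails any weakening of itself; this just drops 'at dusk'.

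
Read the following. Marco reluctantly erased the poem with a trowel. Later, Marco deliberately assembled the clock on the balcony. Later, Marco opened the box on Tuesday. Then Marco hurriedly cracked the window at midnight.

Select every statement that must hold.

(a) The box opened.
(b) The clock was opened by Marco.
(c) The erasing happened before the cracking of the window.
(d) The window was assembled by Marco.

(a) Entailed — 'Marco opened the box' is causative; it entails the inchoative 'the box opened'.
(b) Not entailed — Marco opened the box, not the clock; the clock belongs to the assembling event.
(c) Entailed — the narrative places the erasing before the cracking.
(d) Not entailed — Marco assembled the clock, not the window; the window belongs to the cracking event.

(a), (c)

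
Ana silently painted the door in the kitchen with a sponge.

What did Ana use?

'with a sponge' marks the instrument of the painting event.

a sponge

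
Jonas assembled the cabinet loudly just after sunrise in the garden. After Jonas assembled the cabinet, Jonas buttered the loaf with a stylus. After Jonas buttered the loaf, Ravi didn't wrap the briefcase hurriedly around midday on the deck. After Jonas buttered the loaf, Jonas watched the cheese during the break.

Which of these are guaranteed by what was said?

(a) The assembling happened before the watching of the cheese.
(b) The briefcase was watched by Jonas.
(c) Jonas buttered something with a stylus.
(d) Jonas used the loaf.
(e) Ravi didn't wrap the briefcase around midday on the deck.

(a) Entailed — the narrative places the assembling before the watching.
(b) Not entailed — Jonas watched the cheese, not the briefcase; the briefcase belongs to the wrapping event.
(c) Entailed — this follows by dropping conjuncts from the buttering event's description.
(d) Not entailed — the loaf is the patient, not an instrument — Jonas used a stylus.
(e) Not entailed — dropping 'hurriedly' under negation is not valid — the original leaves open that Ravi wrapped the briefcase some other way.

(a), (c)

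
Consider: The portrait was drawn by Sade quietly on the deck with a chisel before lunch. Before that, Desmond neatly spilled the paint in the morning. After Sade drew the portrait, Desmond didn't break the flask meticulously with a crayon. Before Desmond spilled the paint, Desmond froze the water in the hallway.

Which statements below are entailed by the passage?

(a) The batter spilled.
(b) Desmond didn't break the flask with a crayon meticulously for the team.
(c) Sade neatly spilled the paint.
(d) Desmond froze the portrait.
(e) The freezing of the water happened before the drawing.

(a) Not entailed — the paint is what spilled, not the batter.
(b) Entailed — under negation, adding a further restriction is entailed: if no such breaking event occurred, none occurred for the team either.
(c) Not entailed — the passage has Desmond spilling the paint, not Sade.
(d) Not entailed — Desmond froze the water, not the portrait; the portrait belongs to the drawing event.
(e) Entailed — the narrative places the freezing before the drawing.

(b), (e)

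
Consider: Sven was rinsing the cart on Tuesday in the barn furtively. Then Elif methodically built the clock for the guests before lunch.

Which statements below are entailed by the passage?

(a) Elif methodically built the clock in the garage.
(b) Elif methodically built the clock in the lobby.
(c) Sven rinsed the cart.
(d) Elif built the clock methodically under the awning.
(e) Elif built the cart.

(a) Not entailed — 'in the garage' adds information not in the original event.
(b) Not entailed — 'in the lobby' adds information not in the original event.
(c) Entailed — 'rinse' is an activity; 'was rinsing' entails that some rinsing happened, so 'rinsed' holds.
(d) Not entailed — 'under the awning' adds information not in the original event.
(e) Not entailed — Elif built the clock, not the cart; the cart belongs to the rinsing event.

(c)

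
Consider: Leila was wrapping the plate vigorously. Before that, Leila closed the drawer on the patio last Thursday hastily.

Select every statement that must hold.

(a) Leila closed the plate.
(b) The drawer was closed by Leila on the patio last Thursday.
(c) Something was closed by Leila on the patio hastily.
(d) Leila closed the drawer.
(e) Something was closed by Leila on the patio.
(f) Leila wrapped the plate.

(a) Not entailed — Leila closed the drawer, not the plate; the plate belongs to the wrapping event.
(b) Entailed — every conjunct here is already in the original closing event.
(c) Entailed — every conjunct here is already in the original closing event.
(d) Entailed — this follows by dropping conjuncts from the closing event's description.
(e) Entailed — the original entails any weakening of itself; this just drops 'last Thursday', 'hastily' and generalizes the patient.
(f) Not entailed — 'was wrapping' is progressive on an accomplishment; it does not entail the completed 'wrapped'.

(b), (c), (d), (e)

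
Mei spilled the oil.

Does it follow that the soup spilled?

Nothing is said about any soup; only the oil is affected.

no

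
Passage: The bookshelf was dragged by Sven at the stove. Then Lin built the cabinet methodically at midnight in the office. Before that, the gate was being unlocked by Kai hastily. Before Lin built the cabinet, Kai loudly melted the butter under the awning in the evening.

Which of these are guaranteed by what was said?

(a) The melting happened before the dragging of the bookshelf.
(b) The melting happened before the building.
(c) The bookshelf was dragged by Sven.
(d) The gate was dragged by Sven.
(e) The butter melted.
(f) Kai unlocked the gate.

(a) Not entailed — the narrative doesn't order the melting relative to the dragging.
(b) Entailed — the narrative places the melting before the building.
(c) Entailed — the original entails any weakening of itself; this just drops 'at the stove'.
(d) Not entailed — Sven dragged the bookshelf, not the gate; the gate belongs to the unlocking event.
(e) Entailed — 'Kai melted the butter' is causative; it entails the inchoative 'the butter melted'.
(f) Not entailed — 'was unlocking' is progressive on an accomplishment; it does not entail the completed 'unlocked'.

(b), (c), (e)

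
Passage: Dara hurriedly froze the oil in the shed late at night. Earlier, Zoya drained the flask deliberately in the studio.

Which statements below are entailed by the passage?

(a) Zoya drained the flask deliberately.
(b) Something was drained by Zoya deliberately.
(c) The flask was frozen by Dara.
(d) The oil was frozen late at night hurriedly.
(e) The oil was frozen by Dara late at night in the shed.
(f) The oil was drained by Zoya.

(a), (b), (d), (e)

(a) Entailed — dropping 'in the studio' leaves a sub-description the original still satisfies.
(b) Entailed — every conjunct here is already in the original draining event.
(c) Not entailed — Dara froze the oil, not the flask; the flask belongs to the draining event.
(d) Entailed — this follows by dropping conjuncts from the freezing event's description.
(e) Entailed — dropping 'hurriedly' leaves a sub-description the original still satisfies.
(f) Not entailed — Zoya drained the flask, not the oil; the oil belongs to the freezing event.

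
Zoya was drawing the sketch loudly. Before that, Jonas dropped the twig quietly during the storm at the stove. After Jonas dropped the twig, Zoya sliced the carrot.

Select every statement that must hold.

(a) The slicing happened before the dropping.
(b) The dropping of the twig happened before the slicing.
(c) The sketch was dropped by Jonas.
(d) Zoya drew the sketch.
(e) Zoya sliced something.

(a) Not entailed — the narrative places the dropping before the slicing, not after.
(b) Entailed — the narrative places the dropping before the slicing.
(c) Not entailed — Jonas dropped the twig, not the sketch; the sketch belongs to the drawing event.
(d) Not entailed — 'was drawing' is progressive on an accomplishment; it does not entail the completed 'drew'.
(e) Entailed — this follows by dropping conjuncts from the slicing event's description.

(b), (e)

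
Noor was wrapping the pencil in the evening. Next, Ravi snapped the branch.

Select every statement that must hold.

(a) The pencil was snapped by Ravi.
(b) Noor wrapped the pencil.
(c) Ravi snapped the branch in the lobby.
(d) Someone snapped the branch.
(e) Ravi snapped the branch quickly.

(a) Not entailed — Ravi snapped the branch, not the pencil; the pencil belongs to the wrapping event.
(b) Not entailed — 'was wrapping' is progressive on an accomplishment; it does not entail the completed 'wrapped'.
(c) Not entailed — 'in the lobby' adds information not in the original event.
(d) Entailed — the original entails any weakening of itself; this just generalizes the agent.
(e) Not entailed — 'quickly' adds information not in the original event.

(d)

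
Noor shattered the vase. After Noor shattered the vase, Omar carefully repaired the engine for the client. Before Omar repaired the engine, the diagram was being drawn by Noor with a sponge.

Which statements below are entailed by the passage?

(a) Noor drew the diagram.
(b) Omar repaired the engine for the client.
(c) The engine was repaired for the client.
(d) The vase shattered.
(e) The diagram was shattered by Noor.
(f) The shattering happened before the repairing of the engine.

(a) Not entailed — 'was drawing' is progressive on an accomplishment; it does not entail the completed 'drew'.
(b) Entailed — every conjunct here is already in the original repairing event.
(c) Entailed — the original entails any weakening of itself; this just drops 'carefully' and generalizes the agent.
(d) Entailed — 'Noor shattered the vase' is causative; it entails the inchoative 'the vase shattered'.
(e) Not entailed — Noor shattered the vase, not the diagram; the diagram belongs to the drawing event.
(f) Entailed — the narrative places the shattering before the repairing.

(b), (c), (d), (f)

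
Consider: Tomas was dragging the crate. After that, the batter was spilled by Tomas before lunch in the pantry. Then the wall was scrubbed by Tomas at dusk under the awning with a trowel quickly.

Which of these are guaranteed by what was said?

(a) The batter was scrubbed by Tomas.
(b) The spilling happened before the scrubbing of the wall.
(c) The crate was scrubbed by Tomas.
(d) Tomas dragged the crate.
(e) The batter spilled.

(a) Not entailed — Tomas scrubbed the wall, not the batter; the batter belongs to the spilling event.
(b) Entailed — the narrative places the spilling before the scrubbing.
(c) Not entailed — Tomas scrubbed the wall, not the crate; the crate belongs to the dragging event.
(d) Entailed — 'drag' is an activity; 'was dragging' entails that some dragging happened, so 'dragged' holds.
(e) Entailed — 'Tomas spilled the batter' is causative; it entails the inchoative 'the batter spilled'.

(b), (d), (e)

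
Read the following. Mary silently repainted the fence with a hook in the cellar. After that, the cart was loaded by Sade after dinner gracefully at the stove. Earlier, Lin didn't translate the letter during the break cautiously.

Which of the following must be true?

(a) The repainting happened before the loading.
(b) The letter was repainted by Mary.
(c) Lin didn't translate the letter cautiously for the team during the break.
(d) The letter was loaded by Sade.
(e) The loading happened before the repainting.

(a), (c)

(a) Entailed — the narrative places the repainting before the loading.
(b) Not entailed — Mary repainted the fence, not the letter; the letter belongs to the translating event.
(c) Entailed — under negation, adding a further restriction is entailed: if no such translating event occurred, none occurred for the team either.
(d) Not entailed — Sade loaded the cart, not the letter; the letter belongs to the translating event.
(e) Not entailed — the narrative places the repainting before the loading, not after.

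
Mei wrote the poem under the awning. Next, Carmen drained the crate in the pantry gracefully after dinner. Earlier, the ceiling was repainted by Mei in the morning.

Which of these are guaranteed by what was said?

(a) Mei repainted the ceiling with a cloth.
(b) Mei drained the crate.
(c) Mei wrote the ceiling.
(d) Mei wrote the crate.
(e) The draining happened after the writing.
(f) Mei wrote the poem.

(e), (f)

(a) Not entailed — 'with a cloth' adds information not in the original event.
(b) Not entailed — the passage has Carmen draining the crate, not Mei.
(c) Not entailed — Mei wrote the poem, not the ceiling; the ceiling belongs to the repainting event.
(d) Not entailed — Mei wrote the poem, not the crate; the crate belongs to the draining event.
(e) Entailed — the narrative places the writing before the draining.
(f) Entailed — dropping 'under the awning' leaves a sub-description the original still satisfies.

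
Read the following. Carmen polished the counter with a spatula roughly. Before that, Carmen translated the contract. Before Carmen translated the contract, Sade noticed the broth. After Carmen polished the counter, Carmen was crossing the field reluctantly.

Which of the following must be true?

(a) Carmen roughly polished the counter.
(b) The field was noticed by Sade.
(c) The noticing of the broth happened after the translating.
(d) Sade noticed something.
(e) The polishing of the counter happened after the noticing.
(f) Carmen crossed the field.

(a) Entailed — the original entails any weakening of itself; this just drops 'with a spatula'.
(b) Not entailed — Sade noticed the broth, not the field; the field belongs to the crossing event.
(c) Not entailed — the narrative places the noticing before the translating, not after.
(d) Entailed — every conjunct here is already in the original noticing event.
(e) Entailed — the narrative places the noticing before the polishing.
(f) Not entailed — 'was crossing' is progressive on an accomplishment; it does not entail the completed 'crossed'.

(a), (d), (e)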